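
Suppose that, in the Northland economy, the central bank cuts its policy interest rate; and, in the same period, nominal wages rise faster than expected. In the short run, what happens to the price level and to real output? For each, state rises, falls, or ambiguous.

Price level: rises; output: ambiguous

The first event is a positive demand shock: AD shifts right, which by itself pushes P up and Y up.
The second is an adverse supply shock: SRAS shifts left, which by itself pushes P up and Y down.
Both shocks push P up, so P rises. The two shocks push Y in opposite directions, so the effect on Y is ambiguous.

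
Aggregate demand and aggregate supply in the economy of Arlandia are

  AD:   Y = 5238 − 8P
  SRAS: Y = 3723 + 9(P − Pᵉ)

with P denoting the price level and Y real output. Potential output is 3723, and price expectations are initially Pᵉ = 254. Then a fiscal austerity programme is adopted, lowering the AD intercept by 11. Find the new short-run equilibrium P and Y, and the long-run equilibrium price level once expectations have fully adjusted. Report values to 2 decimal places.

AD shifts left: new AD is Y = 5227 − 8P. With Pᵉ = 254, SRAS is Y = 1437 + 9P.
Short run: 5227 − 8P = 1437 + 9P gives 3790 = 17P, so P = 222.94 and Y = 5227 − 8P = 3443.47.
Y = 3443.47 is below potential 3723; expectations adjust and SRAS shifts right until Y = 3723.
Long run: on the new AD curve, 3723 = 5227 − 8P gives P = 188.00.

Short run: P = 222.94, Y = 3443.47. Long run: P = 188.00.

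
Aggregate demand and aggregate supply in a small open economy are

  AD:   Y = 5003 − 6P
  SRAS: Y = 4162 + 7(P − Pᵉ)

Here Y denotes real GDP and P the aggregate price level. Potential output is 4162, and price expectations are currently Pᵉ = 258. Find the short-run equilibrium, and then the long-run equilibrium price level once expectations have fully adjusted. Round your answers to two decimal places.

Short run: P = 203.62, Y = 3781.31. Long run: P = 140.17.

Short run: with Pᵉ = 258, SRAS is Y = 2356 + 7P. Setting AD = SRAS gives 2647 = 13P, so P = 203.62 and Y = 5003 − 6P = 3781.31.
Output 3781.31 is below potential 4162, so over time expected prices fall and SRAS shifts right until Y returns to 4162.
Long run: Y = 4162 on the AD curve gives 4162 = 5003 − 6P, so P = 140.17.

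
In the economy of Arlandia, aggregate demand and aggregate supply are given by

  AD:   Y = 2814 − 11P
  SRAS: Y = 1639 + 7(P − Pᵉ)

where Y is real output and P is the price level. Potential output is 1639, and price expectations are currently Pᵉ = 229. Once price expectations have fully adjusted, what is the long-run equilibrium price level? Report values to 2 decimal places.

Long-run P = 106.82

Short run: with Pᵉ = 229, SRAS is Y = 36 + 7P. Setting AD = SRAS gives 2778 = 18P, so P = 154.33 and Y = 2814 − 11P = 1116.33.
Output 1116.33 is below potential 1639, so over time expected prices fall and SRAS shifts right until Y returns to 1639.
Long run: Y = 1639 on the AD curve gives 1639 = 2814 − 11P, so P = 106.82.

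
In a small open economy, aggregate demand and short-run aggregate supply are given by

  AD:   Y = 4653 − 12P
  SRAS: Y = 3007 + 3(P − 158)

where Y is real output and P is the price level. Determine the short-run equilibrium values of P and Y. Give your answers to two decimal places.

Write SRAS as Y = 3007 + 3P − 474 = 2533 + 3P.
Set AD = SRAS: 4653 − 12P = 2533 + 3P, so 2120 = 15P and P = 141.33.
Substituting into AD, Y = 4653 − 12P = 2957.00.

P = 141.33, Y = 2957.00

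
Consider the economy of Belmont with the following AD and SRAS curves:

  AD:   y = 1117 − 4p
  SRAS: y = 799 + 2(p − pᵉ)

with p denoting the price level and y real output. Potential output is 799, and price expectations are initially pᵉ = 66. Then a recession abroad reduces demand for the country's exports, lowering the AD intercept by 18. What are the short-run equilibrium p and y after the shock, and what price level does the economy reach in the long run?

Short run: p = 72, y = 811. Long run: p = 75.

AD shifts left: new AD is y = 1099 − 4p. With pᵉ = 66, SRAS is y = 667 + 2p.
Short run: 1099 − 4p = 667 + 2p gives 432 = 6p, so p = 72 and y = 1099 − 4·72 = 811.
y = 811 is above potential 799; expectations adjust and SRAS shifts left until y = 799.
Long run: on the new AD curve, 799 = 1099 − 4p gives p = 75.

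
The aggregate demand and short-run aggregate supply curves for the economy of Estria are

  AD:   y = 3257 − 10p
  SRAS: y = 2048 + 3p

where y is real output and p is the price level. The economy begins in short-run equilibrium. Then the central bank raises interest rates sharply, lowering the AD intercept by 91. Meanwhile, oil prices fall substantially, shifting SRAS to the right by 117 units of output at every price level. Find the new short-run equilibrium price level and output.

After both shocks: AD is y = 3166 − 10p and SRAS is y = 2165 + 3p.
Setting them equal: 1001 = 13p, so p = 77.
y = 3166 − 10·77 = 2396.

p = 77, y = 2396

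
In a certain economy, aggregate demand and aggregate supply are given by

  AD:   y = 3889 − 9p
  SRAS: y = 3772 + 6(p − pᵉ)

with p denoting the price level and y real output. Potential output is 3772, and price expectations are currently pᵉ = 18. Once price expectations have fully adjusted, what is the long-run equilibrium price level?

Short run: with pᵉ = 18, SRAS is y = 3664 + 6p. Setting AD = SRAS gives 225 = 15p, so p = 15 and y = 3889 − 9·15 = 3754.
Output 3754 is below potential 3772, so over time expected prices fall and SRAS shifts right until y returns to 3772.
Long run: y = 3772 on the AD curve gives 3772 = 3889 − 9p, so p = 13.

Long-run p = 13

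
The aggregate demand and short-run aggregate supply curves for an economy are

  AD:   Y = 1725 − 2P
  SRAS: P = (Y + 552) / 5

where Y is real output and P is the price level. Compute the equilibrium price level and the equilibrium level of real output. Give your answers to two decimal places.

Rearrange SRAS to Y = 5P − 552.
Set AD = SRAS: 1725 − 2P = 5P − 552, so 2277 = 7P and P = 325.29.
Substituting into AD, Y = 1725 − 2P = 1074.43.

P = 325.29, Y = 1074.43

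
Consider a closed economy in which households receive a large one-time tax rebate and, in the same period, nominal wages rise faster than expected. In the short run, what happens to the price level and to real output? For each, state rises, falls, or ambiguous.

Price level: rises; output: ambiguous

The first event is a positive demand shock: AD shifts right, which by itself pushes P up and Y up.
The second is an adverse supply shock: SRAS shifts left, which by itself pushes P up and Y down.
Both shocks push P up, so P rises. The two shocks push Y in opposite directions, so the effect on Y is ambiguous.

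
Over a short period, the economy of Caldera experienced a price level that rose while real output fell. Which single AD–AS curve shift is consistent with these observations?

P rose and Y fell. An AD shift moves P and Y in the same direction; an SRAS shift moves them in opposite directions.
Here P and Y moved in opposite directions, so the SRAS curve shifted.
Since Y fell, SRAS shifted left.

SRAS shifted left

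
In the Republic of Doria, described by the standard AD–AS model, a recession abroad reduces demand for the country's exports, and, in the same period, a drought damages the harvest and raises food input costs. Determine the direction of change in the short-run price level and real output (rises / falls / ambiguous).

The first event is a negative demand shock: AD shifts left, which by itself pushes P down and Y down.
The second is an adverse supply shock: SRAS shifts left, which by itself pushes P up and Y down.
The two shocks push P in opposite directions, so the effect on P is ambiguous. Both shocks push Y down, so Y falls.

Price level: ambiguous; output: falls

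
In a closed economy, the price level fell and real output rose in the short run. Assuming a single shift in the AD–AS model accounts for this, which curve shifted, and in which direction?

SRAS shifted right

P fell and Y rose. An AD shift moves P and Y in the same direction; an SRAS shift moves them in opposite directions.
Here P and Y moved in opposite directions, so the SRAS curve shifted.
Since Y rose, SRAS shifted right.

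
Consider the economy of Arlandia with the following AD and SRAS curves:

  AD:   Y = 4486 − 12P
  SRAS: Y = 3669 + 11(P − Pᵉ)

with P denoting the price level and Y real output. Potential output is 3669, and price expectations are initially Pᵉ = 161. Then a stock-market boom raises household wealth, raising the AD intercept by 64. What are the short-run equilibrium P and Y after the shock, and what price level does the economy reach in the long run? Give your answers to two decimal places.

Short run: P = 115.30, Y = 3166.35. Long run: P = 73.42.

AD shifts right: new AD is Y = 4550 − 12P. With Pᵉ = 161, SRAS is Y = 1898 + 11P.
Short run: 4550 − 12P = 1898 + 11P gives 2652 = 23P, so P = 115.30 and Y = 4550 − 12P = 3166.35.
Y = 3166.35 is below potential 3669; expectations adjust and SRAS shifts right until Y = 3669.
Long run: on the new AD curve, 3669 = 4550 − 12P gives P = 73.42.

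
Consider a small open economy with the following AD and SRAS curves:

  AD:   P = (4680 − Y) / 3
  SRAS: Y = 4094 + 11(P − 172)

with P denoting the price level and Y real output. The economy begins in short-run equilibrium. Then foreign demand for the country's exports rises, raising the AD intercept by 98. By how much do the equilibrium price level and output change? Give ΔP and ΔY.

ΔP = +7, ΔY = +77

This is a positive demand shock: AD shifts right.
New AD: Y = 4778 − 3P.
SRAS can be written Y = 2202 + 11P.
Set AD = SRAS: 4778 − 3P = 2202 + 11P, so 2576 = 14P and P = 184.
Y = 4778 − 3·184 = 4226.
Initially P = 177, Y = 4149, so ΔP = +7 and ΔY = +77.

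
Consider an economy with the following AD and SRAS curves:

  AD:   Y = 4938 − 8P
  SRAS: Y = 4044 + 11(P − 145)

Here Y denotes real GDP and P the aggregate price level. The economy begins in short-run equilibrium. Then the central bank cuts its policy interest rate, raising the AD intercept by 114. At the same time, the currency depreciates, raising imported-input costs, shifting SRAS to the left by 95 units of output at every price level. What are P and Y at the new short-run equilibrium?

P = 142, Y = 3916

After both shocks: AD is Y = 5052 − 8P and SRAS is Y = 2354 + 11P.
Setting them equal: 2698 = 19P, so P = 142.
Y = 5052 − 8·142 = 3916.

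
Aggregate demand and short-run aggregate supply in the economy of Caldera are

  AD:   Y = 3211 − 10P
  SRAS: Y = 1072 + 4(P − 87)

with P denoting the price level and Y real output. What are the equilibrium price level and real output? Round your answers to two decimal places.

P = 177.64, Y = 1434.57

Write SRAS as Y = 1072 + 4P − 348 = 724 + 4P.
Set AD = SRAS: 3211 − 10P = 724 + 4P, so 2487 = 14P and P = 177.64.
Substituting into AD, Y = 3211 − 10P = 1434.57.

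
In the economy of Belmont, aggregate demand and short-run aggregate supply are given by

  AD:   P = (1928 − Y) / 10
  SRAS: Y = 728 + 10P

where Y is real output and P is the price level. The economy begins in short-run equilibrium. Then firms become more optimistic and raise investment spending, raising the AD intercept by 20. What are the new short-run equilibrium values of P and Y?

P = 61, Y = 1338

This is a positive demand shock: AD shifts right.
New AD: Y = 1948 − 10P.
Set AD = SRAS: 1948 − 10P = 728 + 10P, so 1220 = 20P and P = 61.
Y = 1948 − 10·61 = 1338.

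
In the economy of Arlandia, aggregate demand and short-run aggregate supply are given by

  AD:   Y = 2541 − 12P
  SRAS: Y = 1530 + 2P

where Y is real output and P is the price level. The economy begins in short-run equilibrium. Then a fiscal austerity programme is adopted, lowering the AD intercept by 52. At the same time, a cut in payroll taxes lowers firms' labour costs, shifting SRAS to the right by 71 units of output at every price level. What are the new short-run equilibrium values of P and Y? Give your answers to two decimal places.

After both shocks: AD is Y = 2489 − 12P and SRAS is Y = 1601 + 2P.
Setting them equal: 888 = 14P, so P = 63.43.
Substituting into AD, Y = 1727.86.

P = 63.43, Y = 1727.86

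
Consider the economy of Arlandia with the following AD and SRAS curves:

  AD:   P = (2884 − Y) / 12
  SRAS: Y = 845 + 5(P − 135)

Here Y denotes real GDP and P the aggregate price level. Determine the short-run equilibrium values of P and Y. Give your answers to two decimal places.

P = 159.65, Y = 968.24

Write SRAS as Y = 845 + 5P − 675 = 170 + 5P.
Rearrange AD to Y = 2884 − 12P.
Set AD = SRAS: 2884 − 12P = 170 + 5P, so 2714 = 17P and P = 159.65.
Substituting into AD, Y = 2884 − 12P = 968.24.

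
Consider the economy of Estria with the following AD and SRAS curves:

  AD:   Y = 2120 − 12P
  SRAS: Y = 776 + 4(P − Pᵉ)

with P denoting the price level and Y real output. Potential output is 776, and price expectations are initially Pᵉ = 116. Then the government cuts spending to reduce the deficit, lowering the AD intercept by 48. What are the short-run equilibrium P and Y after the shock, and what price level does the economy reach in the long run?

AD shifts left: new AD is Y = 2072 − 12P. With Pᵉ = 116, SRAS is Y = 312 + 4P.
Short run: 2072 − 12P = 312 + 4P gives 1760 = 16P, so P = 110 and Y = 2072 − 12·110 = 752.
Y = 752 is below potential 776; expectations adjust and SRAS shifts right until Y = 776.
Long run: on the new AD curve, 776 = 2072 − 12P gives P = 108.

Short run: P = 110, Y = 752. Long run: P = 108.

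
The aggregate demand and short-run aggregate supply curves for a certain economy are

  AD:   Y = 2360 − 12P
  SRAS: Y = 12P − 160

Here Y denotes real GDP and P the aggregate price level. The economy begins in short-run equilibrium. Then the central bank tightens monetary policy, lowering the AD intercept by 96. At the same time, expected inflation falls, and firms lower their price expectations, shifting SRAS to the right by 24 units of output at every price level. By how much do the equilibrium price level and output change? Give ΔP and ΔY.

After both shocks: AD is Y = 2264 − 12P and SRAS is Y = 12P − 136.
Setting them equal: 2400 = 24P, so P = 100.
Y = 2264 − 12·100 = 1064.
Initially P = 105, Y = 1100, so ΔP = -5 and ΔY = -36.

ΔP = -5, ΔY = -36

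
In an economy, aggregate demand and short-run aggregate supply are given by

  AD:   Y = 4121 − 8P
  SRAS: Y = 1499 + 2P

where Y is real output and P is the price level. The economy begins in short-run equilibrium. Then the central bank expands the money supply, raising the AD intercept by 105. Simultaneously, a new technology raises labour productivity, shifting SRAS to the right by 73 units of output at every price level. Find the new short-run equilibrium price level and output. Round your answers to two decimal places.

After both shocks: AD is Y = 4226 − 8P and SRAS is Y = 1572 + 2P.
Setting them equal: 2654 = 10P, so P = 265.40.
Substituting into AD, Y = 2102.80.

P = 265.40, Y = 2102.80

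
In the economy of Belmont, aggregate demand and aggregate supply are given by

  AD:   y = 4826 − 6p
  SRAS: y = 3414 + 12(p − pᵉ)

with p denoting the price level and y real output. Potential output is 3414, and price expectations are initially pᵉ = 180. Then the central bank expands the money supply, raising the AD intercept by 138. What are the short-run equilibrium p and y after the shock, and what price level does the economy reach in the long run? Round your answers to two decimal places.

Short run: p = 206.11, y = 3727.33. Long run: p = 258.33.

AD shifts right: new AD is y = 4964 − 6p. With pᵉ = 180, SRAS is y = 1254 + 12p.
Short run: 4964 − 6p = 1254 + 12p gives 3710 = 18p, so p = 206.11 and y = 4964 − 6p = 3727.33.
y = 3727.33 is above potential 3414; expectations adjust and SRAS shifts left until y = 3414.
Long run: on the new AD curve, 3414 = 4964 − 6p gives p = 258.33.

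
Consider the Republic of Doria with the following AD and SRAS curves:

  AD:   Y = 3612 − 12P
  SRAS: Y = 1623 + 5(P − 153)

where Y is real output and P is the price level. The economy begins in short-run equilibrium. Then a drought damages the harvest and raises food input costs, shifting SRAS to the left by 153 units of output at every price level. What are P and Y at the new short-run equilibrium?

P = 171, Y = 1560

This is a negative supply shock: SRAS shifts left.
New SRAS: Y = 705 + 5P.
Set AD = SRAS: 3612 − 12P = 705 + 5P, so 2907 = 17P and P = 171.
Y = 3612 − 12·171 = 1560.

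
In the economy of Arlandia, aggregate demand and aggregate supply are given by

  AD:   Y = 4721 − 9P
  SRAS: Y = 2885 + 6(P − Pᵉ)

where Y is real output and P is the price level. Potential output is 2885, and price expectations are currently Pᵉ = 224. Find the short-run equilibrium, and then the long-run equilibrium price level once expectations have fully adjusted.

Short run: P = 212, Y = 2813. Long run: P = 204.

Short run: with Pᵉ = 224, SRAS is Y = 1541 + 6P. Setting AD = SRAS gives 3180 = 15P, so P = 212 and Y = 4721 − 9·212 = 2813.
Output 2813 is below potential 2885, so over time expected prices fall and SRAS shifts right until Y returns to 2885.
Long run: Y = 2885 on the AD curve gives 2885 = 4721 − 9P, so P = 204.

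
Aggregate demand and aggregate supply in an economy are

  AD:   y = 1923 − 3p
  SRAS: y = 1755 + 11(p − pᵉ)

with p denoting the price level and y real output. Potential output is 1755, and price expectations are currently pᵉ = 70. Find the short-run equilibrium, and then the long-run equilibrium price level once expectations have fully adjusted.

Short run: p = 67, y = 1722. Long run: p = 56.

Short run: with pᵉ = 70, SRAS is y = 985 + 11p. Setting AD = SRAS gives 938 = 14p, so p = 67 and y = 1923 − 3·67 = 1722.
Output 1722 is below potential 1755, so over time expected prices fall and SRAS shifts right until y returns to 1755.
Long run: y = 1755 on the AD curve gives 1755 = 1923 − 3p, so p = 56.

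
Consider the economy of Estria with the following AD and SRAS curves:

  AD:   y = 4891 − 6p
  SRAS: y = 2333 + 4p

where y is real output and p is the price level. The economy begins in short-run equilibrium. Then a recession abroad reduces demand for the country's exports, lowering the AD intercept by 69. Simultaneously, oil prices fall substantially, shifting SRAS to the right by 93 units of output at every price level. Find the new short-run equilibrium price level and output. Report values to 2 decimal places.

p = 239.60, y = 3384.40

After both shocks: AD is y = 4822 − 6p and SRAS is y = 2426 + 4p.
Setting them equal: 2396 = 10p, so p = 239.60.
Substituting into AD, y = 3384.40.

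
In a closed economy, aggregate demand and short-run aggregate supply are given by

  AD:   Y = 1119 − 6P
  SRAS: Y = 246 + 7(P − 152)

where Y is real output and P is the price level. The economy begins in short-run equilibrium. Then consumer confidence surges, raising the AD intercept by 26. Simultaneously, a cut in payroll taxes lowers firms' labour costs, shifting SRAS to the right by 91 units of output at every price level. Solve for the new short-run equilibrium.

After both shocks: AD is Y = 1145 − 6P and SRAS is Y = 7P − 727.
Setting them equal: 1872 = 13P, so P = 144.
Y = 1145 − 6·144 = 281.

P = 144, Y = 281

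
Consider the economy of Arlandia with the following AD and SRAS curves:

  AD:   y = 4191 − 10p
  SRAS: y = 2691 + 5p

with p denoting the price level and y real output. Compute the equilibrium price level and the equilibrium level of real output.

p = 100, y = 3191

Set AD = SRAS: 4191 − 10p = 2691 + 5p, so 1500 = 15p and p = 100.
Then y = 4191 − 10·100 = 3191.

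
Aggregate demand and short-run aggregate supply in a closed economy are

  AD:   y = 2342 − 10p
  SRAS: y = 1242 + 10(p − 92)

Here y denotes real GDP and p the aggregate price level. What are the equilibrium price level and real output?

p = 101, y = 1332

Write SRAS as y = 1242 + 10p − 920 = 322 + 10p.
Set AD = SRAS: 2342 − 10p = 322 + 10p, so 2020 = 20p and p = 101.
Then y = 2342 − 10·101 = 1332.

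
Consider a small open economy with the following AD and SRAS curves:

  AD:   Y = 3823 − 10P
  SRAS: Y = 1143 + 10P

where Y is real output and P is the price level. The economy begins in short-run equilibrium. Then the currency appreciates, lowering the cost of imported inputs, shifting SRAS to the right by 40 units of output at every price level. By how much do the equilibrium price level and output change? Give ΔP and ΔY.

ΔP = -2, ΔY = +20

This is a positive supply shock: SRAS shifts right.
New SRAS: Y = 1183 + 10P.
Set AD = SRAS: 3823 − 10P = 1183 + 10P, so 2640 = 20P and P = 132.
Y = 3823 − 10·132 = 2503.
Initially P = 134, Y = 2483, so ΔP = -2 and ΔY = +20.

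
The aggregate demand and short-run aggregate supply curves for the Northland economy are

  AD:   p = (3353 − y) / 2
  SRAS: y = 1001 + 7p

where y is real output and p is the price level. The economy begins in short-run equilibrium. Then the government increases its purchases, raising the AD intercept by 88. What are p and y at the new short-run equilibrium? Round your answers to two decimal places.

This is a positive demand shock: AD shifts right.
New AD: y = 3441 − 2p.
Set AD = SRAS: 3441 − 2p = 1001 + 7p, so 2440 = 9p and p = 271.11.
Substituting into AD, y = 2898.78.

p = 271.11, y = 2898.78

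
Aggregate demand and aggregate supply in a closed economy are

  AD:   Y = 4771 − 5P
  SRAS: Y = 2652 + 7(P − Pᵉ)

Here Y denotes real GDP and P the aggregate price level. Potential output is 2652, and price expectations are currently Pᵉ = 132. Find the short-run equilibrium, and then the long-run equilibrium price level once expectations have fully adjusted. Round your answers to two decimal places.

Short run: P = 253.58, Y = 3503.08. Long run: P = 423.80.

Short run: with Pᵉ = 132, SRAS is Y = 1728 + 7P. Setting AD = SRAS gives 3043 = 12P, so P = 253.58 and Y = 4771 − 5P = 3503.08.
Output 3503.08 is above potential 2652, so over time expected prices rise and SRAS shifts left until Y returns to 2652.
Long run: Y = 2652 on the AD curve gives 2652 = 4771 − 5P, so P = 423.80.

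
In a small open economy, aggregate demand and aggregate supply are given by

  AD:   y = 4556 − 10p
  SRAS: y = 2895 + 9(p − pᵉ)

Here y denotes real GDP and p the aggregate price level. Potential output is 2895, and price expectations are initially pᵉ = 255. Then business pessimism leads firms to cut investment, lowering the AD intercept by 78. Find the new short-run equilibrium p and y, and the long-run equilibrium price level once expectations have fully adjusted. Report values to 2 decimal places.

Short run: p = 204.11, y = 2436.95. Long run: p = 158.30.

AD shifts left: new AD is y = 4478 − 10p. With pᵉ = 255, SRAS is y = 600 + 9p.
Short run: 4478 − 10p = 600 + 9p gives 3878 = 19p, so p = 204.11 and y = 4478 − 10p = 2436.95.
y = 2436.95 is below potential 2895; expectations adjust and SRAS shifts right until y = 2895.
Long run: on the new AD curve, 2895 = 4478 − 10p gives p = 158.30.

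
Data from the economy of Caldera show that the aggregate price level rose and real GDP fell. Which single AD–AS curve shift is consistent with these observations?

SRAS shifted left

P rose and Y fell. An AD shift moves P and Y in the same direction; an SRAS shift moves them in opposite directions.
Here P and Y moved in opposite directions, so the SRAS curve shifted.
Since Y fell, SRAS shifted left.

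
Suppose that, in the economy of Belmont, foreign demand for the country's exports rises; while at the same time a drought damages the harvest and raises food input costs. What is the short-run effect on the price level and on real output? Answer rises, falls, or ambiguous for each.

Price level: rises; output: ambiguous

The first event is a positive demand shock: AD shifts right, which by itself pushes P up and Y up.
The second is an adverse supply shock: SRAS shifts left, which by itself pushes P up and Y down.
Both shocks push P up, so P rises. The two shocks push Y in opposite directions, so the effect on Y is ambiguous.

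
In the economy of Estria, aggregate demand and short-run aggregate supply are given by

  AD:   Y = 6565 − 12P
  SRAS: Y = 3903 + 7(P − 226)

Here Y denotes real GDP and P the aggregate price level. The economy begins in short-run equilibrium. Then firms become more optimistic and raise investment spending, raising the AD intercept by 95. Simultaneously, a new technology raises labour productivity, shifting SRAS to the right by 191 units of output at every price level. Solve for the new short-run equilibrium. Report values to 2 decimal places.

P = 218.32, Y = 4040.21

After both shocks: AD is Y = 6660 − 12P and SRAS is Y = 2512 + 7P.
Setting them equal: 4148 = 19P, so P = 218.32.
Substituting into AD, Y = 4040.21.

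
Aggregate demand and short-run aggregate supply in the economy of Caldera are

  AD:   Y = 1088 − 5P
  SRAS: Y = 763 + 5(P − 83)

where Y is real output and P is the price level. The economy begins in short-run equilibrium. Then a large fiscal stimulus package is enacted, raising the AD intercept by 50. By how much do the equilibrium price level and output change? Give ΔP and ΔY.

ΔP = +5, ΔY = +25

This is a positive demand shock: AD shifts right.
New AD: Y = 1138 − 5P.
SRAS can be written Y = 348 + 5P.
Set AD = SRAS: 1138 − 5P = 348 + 5P, so 790 = 10P and P = 79.
Y = 1138 − 5·79 = 743.
Initially P = 74, Y = 718, so ΔP = +5 and ΔY = +25.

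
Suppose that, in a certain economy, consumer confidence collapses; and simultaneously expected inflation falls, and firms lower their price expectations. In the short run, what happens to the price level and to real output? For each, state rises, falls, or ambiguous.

Price level: falls; output: ambiguous

The first event is a negative demand shock: AD shifts left, which by itself pushes P down and Y down.
The second is a favourable supply shock: SRAS shifts right, which by itself pushes P down and Y up.
Both shocks push P down, so P falls. The two shocks push Y in opposite directions, so the effect on Y is ambiguous.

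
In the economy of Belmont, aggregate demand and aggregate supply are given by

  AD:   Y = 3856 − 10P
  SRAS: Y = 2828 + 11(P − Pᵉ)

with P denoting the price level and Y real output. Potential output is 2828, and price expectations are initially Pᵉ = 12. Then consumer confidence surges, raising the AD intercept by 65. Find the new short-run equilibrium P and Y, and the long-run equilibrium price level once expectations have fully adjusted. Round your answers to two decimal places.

Short run: P = 58.33, Y = 3337.67. Long run: P = 109.30.

AD shifts right: new AD is Y = 3921 − 10P. With Pᵉ = 12, SRAS is Y = 2696 + 11P.
Short run: 3921 − 10P = 2696 + 11P gives 1225 = 21P, so P = 58.33 and Y = 3921 − 10P = 3337.67.
Y = 3337.67 is above potential 2828; expectations adjust and SRAS shifts left until Y = 2828.
Long run: on the new AD curve, 2828 = 3921 − 10P gives P = 109.30.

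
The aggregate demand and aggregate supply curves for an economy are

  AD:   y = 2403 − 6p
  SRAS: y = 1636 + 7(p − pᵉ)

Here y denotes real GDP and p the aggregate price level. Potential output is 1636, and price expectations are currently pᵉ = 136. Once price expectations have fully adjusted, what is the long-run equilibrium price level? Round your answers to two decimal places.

Short run: with pᵉ = 136, SRAS is y = 684 + 7p. Setting AD = SRAS gives 1719 = 13p, so p = 132.23 and y = 2403 − 6p = 1609.62.
Output 1609.62 is below potential 1636, so over time expected prices fall and SRAS shifts right until y returns to 1636.
Long run: y = 1636 on the AD curve gives 1636 = 2403 − 6p, so p = 127.83.

Long-run p = 127.83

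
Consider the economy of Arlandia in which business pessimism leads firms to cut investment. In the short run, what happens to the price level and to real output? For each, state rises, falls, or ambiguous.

This is a negative demand shock: AD shifts left.
Moving along the upward-sloping SRAS curve, P falls and Y falls.

Price level: falls; output: falls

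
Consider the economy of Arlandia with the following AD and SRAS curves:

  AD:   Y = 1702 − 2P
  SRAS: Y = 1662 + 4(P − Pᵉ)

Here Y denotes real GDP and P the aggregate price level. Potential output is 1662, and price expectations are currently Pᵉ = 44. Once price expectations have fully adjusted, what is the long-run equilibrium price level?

Short run: with Pᵉ = 44, SRAS is Y = 1486 + 4P. Setting AD = SRAS gives 216 = 6P, so P = 36 and Y = 1702 − 2·36 = 1630.
Output 1630 is below potential 1662, so over time expected prices fall and SRAS shifts right until Y returns to 1662.
Long run: Y = 1662 on the AD curve gives 1662 = 1702 − 2P, so P = 20.

Long-run P = 20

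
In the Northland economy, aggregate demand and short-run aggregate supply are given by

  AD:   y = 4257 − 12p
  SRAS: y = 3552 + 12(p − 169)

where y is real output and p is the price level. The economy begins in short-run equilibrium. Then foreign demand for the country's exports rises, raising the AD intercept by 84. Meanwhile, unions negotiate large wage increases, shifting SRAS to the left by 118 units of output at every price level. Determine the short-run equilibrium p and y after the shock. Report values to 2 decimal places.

After both shocks: AD is y = 4341 − 12p and SRAS is y = 1406 + 12p.
Setting them equal: 2935 = 24p, so p = 122.29.
Substituting into AD, y = 2873.50.

p = 122.29, y = 2873.50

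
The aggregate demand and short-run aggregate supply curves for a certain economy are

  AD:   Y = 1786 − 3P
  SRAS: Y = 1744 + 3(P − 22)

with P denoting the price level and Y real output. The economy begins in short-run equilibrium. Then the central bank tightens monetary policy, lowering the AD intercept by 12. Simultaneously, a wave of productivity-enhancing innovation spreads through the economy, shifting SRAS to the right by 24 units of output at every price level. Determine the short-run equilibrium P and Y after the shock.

After both shocks: AD is Y = 1774 − 3P and SRAS is Y = 1702 + 3P.
Setting them equal: 72 = 6P, so P = 12.
Y = 1774 − 3·12 = 1738.

P = 12, Y = 1738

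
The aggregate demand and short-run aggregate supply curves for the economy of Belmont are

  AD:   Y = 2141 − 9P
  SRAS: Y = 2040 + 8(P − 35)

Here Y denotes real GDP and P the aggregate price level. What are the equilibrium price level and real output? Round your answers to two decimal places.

P = 22.41, Y = 1939.29

Write SRAS as Y = 2040 + 8P − 280 = 1760 + 8P.
Set AD = SRAS: 2141 − 9P = 1760 + 8P, so 381 = 17P and P = 22.41.
Substituting into AD, Y = 2141 − 9P = 1939.29.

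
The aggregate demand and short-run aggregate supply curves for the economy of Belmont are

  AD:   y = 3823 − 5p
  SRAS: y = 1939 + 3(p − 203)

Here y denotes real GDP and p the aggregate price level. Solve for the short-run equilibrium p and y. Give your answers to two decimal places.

p = 311.63, y = 2264.88

Write SRAS as y = 1939 + 3p − 609 = 1330 + 3p.
Set AD = SRAS: 3823 − 5p = 1330 + 3p, so 2493 = 8p and p = 311.63.
Substituting into AD, y = 3823 − 5p = 2264.88.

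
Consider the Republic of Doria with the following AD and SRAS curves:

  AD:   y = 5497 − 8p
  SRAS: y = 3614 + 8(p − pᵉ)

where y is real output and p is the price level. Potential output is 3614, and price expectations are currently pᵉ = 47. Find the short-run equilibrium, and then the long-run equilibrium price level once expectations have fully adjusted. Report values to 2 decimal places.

Short run: with pᵉ = 47, SRAS is y = 3238 + 8p. Setting AD = SRAS gives 2259 = 16p, so p = 141.19 and y = 5497 − 8p = 4367.50.
Output 4367.50 is above potential 3614, so over time expected prices rise and SRAS shifts left until y returns to 3614.
Long run: y = 3614 on the AD curve gives 3614 = 5497 − 8p, so p = 235.38.

Short run: p = 141.19, y = 4367.50. Long run: p = 235.38.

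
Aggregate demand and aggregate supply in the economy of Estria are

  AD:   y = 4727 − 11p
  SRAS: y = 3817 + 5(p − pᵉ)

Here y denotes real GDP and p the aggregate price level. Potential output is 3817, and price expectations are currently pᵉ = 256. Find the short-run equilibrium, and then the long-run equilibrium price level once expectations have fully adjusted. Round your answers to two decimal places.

Short run: p = 136.88, y = 3221.38. Long run: p = 82.73.

Short run: with pᵉ = 256, SRAS is y = 2537 + 5p. Setting AD = SRAS gives 2190 = 16p, so p = 136.88 and y = 4727 − 11p = 3221.38.
Output 3221.38 is below potential 3817, so over time expected prices fall and SRAS shifts right until y returns to 3817.
Long run: y = 3817 on the AD curve gives 3817 = 4727 − 11p, so p = 82.73.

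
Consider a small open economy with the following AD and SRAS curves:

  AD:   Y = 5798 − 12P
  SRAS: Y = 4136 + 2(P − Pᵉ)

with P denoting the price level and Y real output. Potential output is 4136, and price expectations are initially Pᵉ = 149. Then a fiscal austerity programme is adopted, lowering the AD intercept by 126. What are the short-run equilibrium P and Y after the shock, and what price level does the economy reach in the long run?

Short run: P = 131, Y = 4100. Long run: P = 128.

AD shifts left: new AD is Y = 5672 − 12P. With Pᵉ = 149, SRAS is Y = 3838 + 2P.
Short run: 5672 − 12P = 3838 + 2P gives 1834 = 14P, so P = 131 and Y = 5672 − 12·131 = 4100.
Y = 4100 is below potential 4136; expectations adjust and SRAS shifts right until Y = 4136.
Long run: on the new AD curve, 4136 = 5672 − 12P gives P = 128.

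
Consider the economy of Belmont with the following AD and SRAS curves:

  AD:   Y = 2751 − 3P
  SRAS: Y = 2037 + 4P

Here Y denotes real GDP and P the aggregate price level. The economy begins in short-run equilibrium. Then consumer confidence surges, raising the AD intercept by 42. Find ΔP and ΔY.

ΔP = +6, ΔY = +24

This is a positive demand shock: AD shifts right.
New AD: Y = 2793 − 3P.
Set AD = SRAS: 2793 − 3P = 2037 + 4P, so 756 = 7P and P = 108.
Y = 2793 − 3·108 = 2469.
Initially P = 102, Y = 2445, so ΔP = +6 and ΔY = +24.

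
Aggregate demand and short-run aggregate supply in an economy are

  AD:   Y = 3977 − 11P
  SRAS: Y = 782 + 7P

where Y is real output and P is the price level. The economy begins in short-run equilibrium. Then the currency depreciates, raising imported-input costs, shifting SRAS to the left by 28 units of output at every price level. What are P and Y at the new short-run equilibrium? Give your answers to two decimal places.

This is a negative supply shock: SRAS shifts left.
New SRAS: Y = 754 + 7P.
Set AD = SRAS: 3977 − 11P = 754 + 7P, so 3223 = 18P and P = 179.06.
Substituting into AD, Y = 2007.39.

P = 179.06, Y = 2007.39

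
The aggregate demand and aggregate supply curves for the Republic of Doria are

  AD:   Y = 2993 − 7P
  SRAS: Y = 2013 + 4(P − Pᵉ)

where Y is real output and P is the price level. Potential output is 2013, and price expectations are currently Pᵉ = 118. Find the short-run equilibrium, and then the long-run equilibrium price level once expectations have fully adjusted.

Short run: P = 132, Y = 2069. Long run: P = 140.

Short run: with Pᵉ = 118, SRAS is Y = 1541 + 4P. Setting AD = SRAS gives 1452 = 11P, so P = 132 and Y = 2993 − 7·132 = 2069.
Output 2069 is above potential 2013, so over time expected prices rise and SRAS shifts left until Y returns to 2013.
Long run: Y = 2013 on the AD curve gives 2013 = 2993 − 7P, so P = 140.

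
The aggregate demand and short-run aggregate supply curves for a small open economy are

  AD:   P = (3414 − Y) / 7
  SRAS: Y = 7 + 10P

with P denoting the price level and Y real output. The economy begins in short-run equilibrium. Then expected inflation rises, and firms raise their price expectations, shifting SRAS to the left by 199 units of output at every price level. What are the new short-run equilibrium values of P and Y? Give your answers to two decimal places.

This is a negative supply shock: SRAS shifts left.
New SRAS: Y = 10P − 192.
Set AD = SRAS: 3414 − 7P = 10P − 192, so 3606 = 17P and P = 212.12.
Substituting into AD, Y = 1929.18.

P = 212.12, Y = 1929.18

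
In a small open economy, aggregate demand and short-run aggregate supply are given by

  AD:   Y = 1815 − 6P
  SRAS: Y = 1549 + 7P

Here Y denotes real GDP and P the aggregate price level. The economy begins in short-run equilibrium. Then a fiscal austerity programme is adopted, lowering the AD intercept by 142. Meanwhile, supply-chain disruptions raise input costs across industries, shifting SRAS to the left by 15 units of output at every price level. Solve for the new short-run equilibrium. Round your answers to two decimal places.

After both shocks: AD is Y = 1673 − 6P and SRAS is Y = 1534 + 7P.
Setting them equal: 139 = 13P, so P = 10.69.
Substituting into AD, Y = 1608.85.

P = 10.69, Y = 1608.85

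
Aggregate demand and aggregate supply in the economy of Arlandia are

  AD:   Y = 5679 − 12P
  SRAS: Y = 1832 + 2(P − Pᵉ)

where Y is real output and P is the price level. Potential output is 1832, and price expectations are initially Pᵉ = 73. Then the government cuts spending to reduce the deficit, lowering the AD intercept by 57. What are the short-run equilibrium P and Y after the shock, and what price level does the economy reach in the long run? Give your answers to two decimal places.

AD shifts left: new AD is Y = 5622 − 12P. With Pᵉ = 73, SRAS is Y = 1686 + 2P.
Short run: 5622 − 12P = 1686 + 2P gives 3936 = 14P, so P = 281.14 and Y = 5622 − 12P = 2248.29.
Y = 2248.29 is above potential 1832; expectations adjust and SRAS shifts left until Y = 1832.
Long run: on the new AD curve, 1832 = 5622 − 12P gives P = 315.83.

Short run: P = 281.14, Y = 2248.29. Long run: P = 315.83.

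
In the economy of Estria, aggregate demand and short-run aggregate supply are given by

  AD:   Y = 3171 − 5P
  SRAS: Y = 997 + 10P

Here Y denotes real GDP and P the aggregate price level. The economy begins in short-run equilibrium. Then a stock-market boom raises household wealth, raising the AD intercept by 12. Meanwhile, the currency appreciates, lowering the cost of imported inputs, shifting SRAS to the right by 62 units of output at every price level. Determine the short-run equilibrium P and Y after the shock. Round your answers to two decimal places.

After both shocks: AD is Y = 3183 − 5P and SRAS is Y = 1059 + 10P.
Setting them equal: 2124 = 15P, so P = 141.60.
Substituting into AD, Y = 2475.00.

P = 141.60, Y = 2475.00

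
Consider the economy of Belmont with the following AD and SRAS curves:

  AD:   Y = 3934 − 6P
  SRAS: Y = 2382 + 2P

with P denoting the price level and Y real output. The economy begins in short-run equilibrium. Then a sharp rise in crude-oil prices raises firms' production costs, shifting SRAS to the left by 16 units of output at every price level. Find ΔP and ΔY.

ΔP = +2, ΔY = -12

This is a negative supply shock: SRAS shifts left.
New SRAS: Y = 2366 + 2P.
Set AD = SRAS: 3934 − 6P = 2366 + 2P, so 1568 = 8P and P = 196.
Y = 3934 − 6·196 = 2758.
Initially P = 194, Y = 2770, so ΔP = +2 and ΔY = -12.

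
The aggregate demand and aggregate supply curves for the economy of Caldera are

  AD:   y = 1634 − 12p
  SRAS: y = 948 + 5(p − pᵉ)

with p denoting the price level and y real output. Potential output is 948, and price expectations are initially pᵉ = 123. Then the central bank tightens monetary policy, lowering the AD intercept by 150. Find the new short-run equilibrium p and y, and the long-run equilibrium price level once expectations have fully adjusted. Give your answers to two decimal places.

Short run: p = 67.71, y = 671.53. Long run: p = 44.67.

AD shifts left: new AD is y = 1484 − 12p. With pᵉ = 123, SRAS is y = 333 + 5p.
Short run: 1484 − 12p = 333 + 5p gives 1151 = 17p, so p = 67.71 and y = 1484 − 12p = 671.53.
y = 671.53 is below potential 948; expectations adjust and SRAS shifts right until y = 948.
Long run: on the new AD curve, 948 = 1484 − 12p gives p = 44.67.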